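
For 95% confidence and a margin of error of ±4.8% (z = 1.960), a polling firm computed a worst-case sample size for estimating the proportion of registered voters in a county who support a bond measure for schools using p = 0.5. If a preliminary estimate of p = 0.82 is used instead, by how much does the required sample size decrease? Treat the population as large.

170

Conservative (p = 0.5): n = 1.960² × 0.25 / 0.048² ≈ 416.84 → 417.
Using p = 0.82: p(1−p) = 0.1476, so n = 1.960² × 0.1476 / 0.048² ≈ 246.10 → 247.
Reduction: 417 − 247 = 170.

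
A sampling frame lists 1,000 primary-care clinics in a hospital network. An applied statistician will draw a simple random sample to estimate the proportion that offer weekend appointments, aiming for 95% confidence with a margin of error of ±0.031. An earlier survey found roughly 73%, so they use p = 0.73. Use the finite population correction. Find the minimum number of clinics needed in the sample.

For 95% confidence, z = 1.960.
Unadjusted: n₀ = 1.960² × 0.73 × 0.27 / 0.031² ≈ 787.91, so n₀ = 788.
Finite population correction with N = 1,000: n = n₀ / (1 + (n₀−1)/N) = 788 / (1 + 787/1000) = 788 / 1.7870 ≈ 440.96.
Rounding up, n = 441.

441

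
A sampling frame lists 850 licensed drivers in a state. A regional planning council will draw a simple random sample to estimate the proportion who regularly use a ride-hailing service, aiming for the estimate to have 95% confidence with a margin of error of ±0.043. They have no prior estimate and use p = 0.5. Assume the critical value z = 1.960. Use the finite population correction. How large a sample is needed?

Unadjusted: n₀ = 1.960² × 0.50 × 0.50 / 0.043² ≈ 519.42, so n₀ = 520.
Finite population correction with N = 850: n = n₀ / (1 + (n₀−1)/N) = 520 / (1 + 519/850) = 520 / 1.6106 ≈ 322.86.
Rounding up, n = 323.

323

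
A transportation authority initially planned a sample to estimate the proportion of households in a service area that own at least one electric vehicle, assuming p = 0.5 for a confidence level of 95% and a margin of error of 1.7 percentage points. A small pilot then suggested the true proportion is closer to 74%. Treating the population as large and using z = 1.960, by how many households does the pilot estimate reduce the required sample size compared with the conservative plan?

Conservative (p = 0.5): n = 1.960² × 0.25 / 0.017² ≈ 3323.18 → 3324.
Using p = 0.74: p(1−p) = 0.1924, so n = 1.960² × 0.1924 / 0.017² ≈ 2557.52 → 2558.
Reduction: 3324 − 2558 = 766.

766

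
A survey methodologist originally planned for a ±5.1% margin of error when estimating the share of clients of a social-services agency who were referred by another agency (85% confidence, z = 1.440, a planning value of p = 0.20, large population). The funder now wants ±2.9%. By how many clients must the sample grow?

At ±5.1%: n = 1.440² × 0.1600 / 0.051² ≈ 127.56 → 128.
At ±2.9%: n = 1.440² × 0.1600 / 0.029² ≈ 394.50 → 395.
Additional respondents: 395 − 128 = 267.

267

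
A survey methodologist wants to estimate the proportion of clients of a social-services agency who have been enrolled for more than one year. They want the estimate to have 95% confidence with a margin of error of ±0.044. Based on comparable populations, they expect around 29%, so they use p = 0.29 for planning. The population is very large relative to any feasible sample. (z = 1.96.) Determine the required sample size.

With p = 0.29, p(1−p) = 0.2059.
n = z²·p(1−p)/E² = 1.96² × 0.2059 / 0.044² = 3.8416 × 0.2059 / 0.001936 ≈ 408.57.
Rounding up gives n = 409.

409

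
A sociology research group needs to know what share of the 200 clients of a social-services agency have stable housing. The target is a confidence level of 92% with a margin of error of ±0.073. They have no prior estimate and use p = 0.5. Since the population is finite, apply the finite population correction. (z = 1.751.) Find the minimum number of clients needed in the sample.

84

Unadjusted: n₀ = 1.751² × 0.50 × 0.50 / 0.073² ≈ 143.84, so n₀ = 144.
Finite population correction with N = 200: n = n₀ / (1 + (n₀−1)/N) = 144 / (1 + 143/200) = 144 / 1.7150 ≈ 83.97.
Rounding up, n = 84.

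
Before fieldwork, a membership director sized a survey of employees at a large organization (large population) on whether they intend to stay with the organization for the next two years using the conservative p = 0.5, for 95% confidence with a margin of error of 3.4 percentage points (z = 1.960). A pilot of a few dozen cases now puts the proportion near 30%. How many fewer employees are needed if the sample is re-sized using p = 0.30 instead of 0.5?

Conservative (p = 0.5): n = 1.960² × 0.25 / 0.034² ≈ 830.80 → 831.
Using p = 0.30: p(1−p) = 0.2100, so n = 1.960² × 0.2100 / 0.034² ≈ 697.87 → 698.
Reduction: 831 − 698 = 133.

133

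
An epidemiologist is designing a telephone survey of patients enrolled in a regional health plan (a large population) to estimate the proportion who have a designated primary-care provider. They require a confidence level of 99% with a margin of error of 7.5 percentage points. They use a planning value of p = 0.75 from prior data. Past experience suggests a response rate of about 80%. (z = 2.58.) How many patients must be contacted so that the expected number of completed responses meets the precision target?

Completed interviews needed: n₀ = 2.58² × 0.1875 / 0.075² ≈ 221.88 → 222.
At an 80% response rate, contacts needed = 222 / 0.80 ≈ 277.50 → 278.

278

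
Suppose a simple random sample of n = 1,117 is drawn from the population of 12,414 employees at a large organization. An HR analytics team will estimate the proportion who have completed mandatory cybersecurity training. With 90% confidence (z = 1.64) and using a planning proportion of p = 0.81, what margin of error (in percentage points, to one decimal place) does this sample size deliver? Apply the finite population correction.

Finite-population factor: (N−n)/(N−1) = (12414−1117)/(12414−1) = 0.9101.
SE(p̂) = √[p(1−p)/n · (N−n)/(N−1)] = √[0.1539/1117 × 0.9101] = 0.01120.
E = z × SE = 1.64 × 0.01120 = 0.01836 ≈ 1.8 percentage points.

1.8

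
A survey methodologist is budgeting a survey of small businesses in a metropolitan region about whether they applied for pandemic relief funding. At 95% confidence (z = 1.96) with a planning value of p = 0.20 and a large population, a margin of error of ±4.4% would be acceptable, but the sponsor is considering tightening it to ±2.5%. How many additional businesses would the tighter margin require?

666

At ±4.4%: n = 1.96² × 0.1600 / 0.044² ≈ 317.49 → 318.
At ±2.5%: n = 1.96² × 0.1600 / 0.025² ≈ 983.45 → 984.
Additional respondents: 984 − 318 = 666.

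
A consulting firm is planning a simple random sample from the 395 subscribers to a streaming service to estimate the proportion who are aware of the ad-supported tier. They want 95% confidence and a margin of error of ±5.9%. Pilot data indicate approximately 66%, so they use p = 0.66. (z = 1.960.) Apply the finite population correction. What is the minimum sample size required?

Unadjusted: n₀ = 1.960² × 0.66 × 0.34 / 0.059² ≈ 247.65, so n₀ = 248.
Finite population correction with N = 395: n = n₀ / (1 + (n₀−1)/N) = 248 / (1 + 247/395) = 248 / 1.6253 ≈ 152.59.
Rounding up, n = 153.

153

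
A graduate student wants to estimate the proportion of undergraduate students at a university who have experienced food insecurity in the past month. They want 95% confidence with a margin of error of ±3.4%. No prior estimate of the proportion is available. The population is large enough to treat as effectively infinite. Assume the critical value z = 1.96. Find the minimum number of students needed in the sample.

831

With no prior estimate, use p = 0.5, giving p(1−p) = 0.25.
n = z²·p(1−p)/E² = 1.96² × 0.2500 / 0.034² = 3.8416 × 0.2500 / 0.001156 ≈ 830.80.
Rounding up gives n = 831.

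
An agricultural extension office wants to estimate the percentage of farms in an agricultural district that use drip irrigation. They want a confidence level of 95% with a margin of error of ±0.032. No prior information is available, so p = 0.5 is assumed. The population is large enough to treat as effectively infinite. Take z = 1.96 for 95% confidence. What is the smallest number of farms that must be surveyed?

938

With p = 0.5, p(1−p) = 0.25.
n = z²·p(1−p)/E² = 1.96² × 0.2500 / 0.032² = 3.8416 × 0.2500 / 0.001024 ≈ 937.89.
Rounding up gives n = 938.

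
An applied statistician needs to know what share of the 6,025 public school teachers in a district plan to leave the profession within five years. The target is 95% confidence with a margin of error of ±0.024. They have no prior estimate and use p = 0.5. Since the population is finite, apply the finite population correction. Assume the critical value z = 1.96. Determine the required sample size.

Unadjusted: n₀ = 1.96² × 0.50 × 0.50 / 0.024² ≈ 1667.36, so n₀ = 1668.
Finite population correction with N = 6,025: n = n₀ / (1 + (n₀−1)/N) = 1668 / (1 + 1667/6025) = 1668 / 1.2767 ≈ 1306.51.
Rounding up, n = 1307.

1307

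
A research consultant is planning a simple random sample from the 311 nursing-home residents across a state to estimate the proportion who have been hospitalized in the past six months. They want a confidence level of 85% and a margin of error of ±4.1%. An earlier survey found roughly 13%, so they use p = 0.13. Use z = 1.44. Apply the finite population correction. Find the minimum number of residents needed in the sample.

Unadjusted: n₀ = 1.44² × 0.13 × 0.87 / 0.041² ≈ 139.51, so n₀ = 140.
Finite population correction with N = 311: n = n₀ / (1 + (n₀−1)/N) = 140 / (1 + 139/311) = 140 / 1.4469 ≈ 96.76.
Rounding up, n = 97.

97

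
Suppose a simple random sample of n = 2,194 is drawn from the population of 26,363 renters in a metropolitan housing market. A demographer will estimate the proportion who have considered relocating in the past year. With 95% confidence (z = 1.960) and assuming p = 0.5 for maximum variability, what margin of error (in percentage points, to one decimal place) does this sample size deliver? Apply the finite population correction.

Finite-population factor: (N−n)/(N−1) = (26363−2194)/(26363−1) = 0.9168.
SE(p̂) = √[p(1−p)/n · (N−n)/(N−1)] = √[0.2500/2194 × 0.9168] = 0.01022.
E = z × SE = 1.960 × 0.01022 = 0.02003 ≈ 2.0 percentage points.

2.0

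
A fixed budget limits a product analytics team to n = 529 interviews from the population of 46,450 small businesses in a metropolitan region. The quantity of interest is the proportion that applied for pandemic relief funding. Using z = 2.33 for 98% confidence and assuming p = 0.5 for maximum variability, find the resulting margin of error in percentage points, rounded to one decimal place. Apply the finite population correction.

Finite-population factor: (N−n)/(N−1) = (46450−529)/(46450−1) = 0.9886.
SE(p̂) = √[p(1−p)/n · (N−n)/(N−1)] = √[0.2500/529 × 0.9886] = 0.02162.
E = z × SE = 2.33 × 0.02162 = 0.05036 ≈ 5.0 percentage points.

5.0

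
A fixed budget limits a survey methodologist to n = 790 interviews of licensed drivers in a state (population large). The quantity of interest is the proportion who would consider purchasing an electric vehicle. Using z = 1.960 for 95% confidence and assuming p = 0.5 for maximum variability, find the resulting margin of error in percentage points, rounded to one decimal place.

3.5

SE(p̂) = √[p(1−p)/n] = √[0.2500/790] = 0.01779.
E = z × SE = 1.960 × 0.01779 = 0.03487, or 3.5 percentage points.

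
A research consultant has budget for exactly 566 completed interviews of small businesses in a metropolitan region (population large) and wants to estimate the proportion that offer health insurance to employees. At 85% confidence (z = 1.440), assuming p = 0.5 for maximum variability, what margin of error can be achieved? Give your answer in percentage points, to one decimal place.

3.0

SE(p̂) = √[p(1−p)/n] = √[0.2500/566] = 0.02102.
E = z × SE = 1.440 × 0.02102 = 0.03026, or 3.0 percentage points.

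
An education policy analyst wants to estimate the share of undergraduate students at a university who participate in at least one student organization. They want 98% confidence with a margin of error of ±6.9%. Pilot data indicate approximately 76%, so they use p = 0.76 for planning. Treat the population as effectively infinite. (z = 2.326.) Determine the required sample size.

With p = 0.76, p(1−p) = 0.1824.
n = z²·p(1−p)/E² = 2.326² × 0.1824 / 0.069² = 5.4103 × 0.1824 / 0.004761 ≈ 207.27.
Rounding up gives n = 208.

208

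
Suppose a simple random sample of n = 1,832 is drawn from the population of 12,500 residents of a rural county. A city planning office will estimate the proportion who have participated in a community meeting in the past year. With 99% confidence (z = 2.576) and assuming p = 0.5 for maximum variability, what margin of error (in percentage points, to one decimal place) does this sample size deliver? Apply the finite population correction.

Finite-population factor: (N−n)/(N−1) = (12500−1832)/(12500−1) = 0.8535.
SE(p̂) = √[p(1−p)/n · (N−n)/(N−1)] = √[0.2500/1832 × 0.8535] = 0.01079.
E = z × SE = 2.576 × 0.01079 = 0.02780 ≈ 2.8 percentage points.

2.8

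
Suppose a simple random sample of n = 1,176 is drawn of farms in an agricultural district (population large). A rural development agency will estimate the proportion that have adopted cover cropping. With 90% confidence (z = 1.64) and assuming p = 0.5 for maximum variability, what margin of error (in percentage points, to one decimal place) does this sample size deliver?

SE(p̂) = √[p(1−p)/n] = √[0.2500/1176] = 0.01458.
E = z × SE = 1.64 × 0.01458 = 0.02391, or 2.4 percentage points.

2.4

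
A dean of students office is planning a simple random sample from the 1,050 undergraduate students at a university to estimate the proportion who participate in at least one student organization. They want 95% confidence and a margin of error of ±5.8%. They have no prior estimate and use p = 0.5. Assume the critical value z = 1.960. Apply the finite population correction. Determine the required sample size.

225

Unadjusted: n₀ = 1.960² × 0.50 × 0.50 / 0.058² ≈ 285.49, so n₀ = 286.
Finite population correction with N = 1,050: n = n₀ / (1 + (n₀−1)/N) = 286 / (1 + 285/1050) = 286 / 1.2714 ≈ 224.94.
Rounding up, n = 225.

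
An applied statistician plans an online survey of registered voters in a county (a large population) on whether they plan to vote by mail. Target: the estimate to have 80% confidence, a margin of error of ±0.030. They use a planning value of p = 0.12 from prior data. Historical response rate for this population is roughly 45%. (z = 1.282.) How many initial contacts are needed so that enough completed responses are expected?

429

Completed interviews needed: n₀ = 1.282² × 0.1056 / 0.030² ≈ 192.84 → 193.
At a 45% response rate, contacts needed = 193 / 0.45 ≈ 428.89 → 429.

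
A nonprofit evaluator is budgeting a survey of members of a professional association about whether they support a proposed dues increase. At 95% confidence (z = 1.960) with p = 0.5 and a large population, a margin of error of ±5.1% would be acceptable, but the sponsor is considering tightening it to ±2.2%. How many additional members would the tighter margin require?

At ±5.1%: n = 1.960² × 0.2500 / 0.051² ≈ 369.24 → 370.
At ±2.2%: n = 1.960² × 0.2500 / 0.022² ≈ 1984.30 → 1985.
Additional respondents: 1985 − 370 = 1615.

1615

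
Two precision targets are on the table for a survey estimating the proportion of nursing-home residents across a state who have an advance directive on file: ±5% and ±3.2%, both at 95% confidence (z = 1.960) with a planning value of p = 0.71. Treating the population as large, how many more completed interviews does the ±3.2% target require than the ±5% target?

456

At ±5%: n = 1.960² × 0.2059 / 0.050² ≈ 316.39 → 317.
At ±3.2%: n = 1.960² × 0.2059 / 0.032² ≈ 772.45 → 773.
Additional respondents: 773 − 317 = 456.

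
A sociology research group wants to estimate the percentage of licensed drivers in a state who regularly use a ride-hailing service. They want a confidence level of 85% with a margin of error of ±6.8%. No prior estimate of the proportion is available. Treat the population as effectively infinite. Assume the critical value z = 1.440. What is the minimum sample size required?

113

With no prior estimate, use p = 0.5, giving p(1−p) = 0.25.
n = z²·p(1−p)/E² = 1.440² × 0.2500 / 0.068² = 2.0736 × 0.2500 / 0.004624 ≈ 112.11.
Rounding up gives n = 113.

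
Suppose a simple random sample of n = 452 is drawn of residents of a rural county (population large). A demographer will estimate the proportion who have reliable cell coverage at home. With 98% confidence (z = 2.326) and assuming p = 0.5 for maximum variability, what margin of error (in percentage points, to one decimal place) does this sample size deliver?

SE(p̂) = √[p(1−p)/n] = √[0.2500/452] = 0.02352.
E = z × SE = 2.326 × 0.02352 = 0.05470, or 5.5 percentage points.

5.5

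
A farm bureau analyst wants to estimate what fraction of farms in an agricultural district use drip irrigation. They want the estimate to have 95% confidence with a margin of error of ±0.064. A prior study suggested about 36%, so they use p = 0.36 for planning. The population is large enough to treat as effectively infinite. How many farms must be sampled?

For 95% confidence, z = 1.960.
With p = 0.36, p(1−p) = 0.2304.
n = z²·p(1−p)/E² = 1.960² × 0.2304 / 0.064² = 3.8416 × 0.2304 / 0.004096 ≈ 216.09.
Rounding up gives n = 217.

217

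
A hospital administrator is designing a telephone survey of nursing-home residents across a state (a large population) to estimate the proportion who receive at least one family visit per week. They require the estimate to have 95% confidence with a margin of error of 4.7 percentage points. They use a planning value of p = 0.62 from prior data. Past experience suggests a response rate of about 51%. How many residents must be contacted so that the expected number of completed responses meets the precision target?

804

For 95% confidence, z = 1.96.
Completed interviews needed: n₀ = 1.96² × 0.2356 / 0.047² ≈ 409.72 → 410.
At a 51% response rate, contacts needed = 410 / 0.51 ≈ 803.92 → 804.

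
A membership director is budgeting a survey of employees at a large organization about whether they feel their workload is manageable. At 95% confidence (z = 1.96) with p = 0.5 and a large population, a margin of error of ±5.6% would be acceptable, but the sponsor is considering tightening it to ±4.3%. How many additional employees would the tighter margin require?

213

At ±5.6%: n = 1.96² × 0.2500 / 0.056² ≈ 306.25 → 307.
At ±4.3%: n = 1.96² × 0.2500 / 0.043² ≈ 519.42 → 520.
Additional respondents: 520 − 307 = 213.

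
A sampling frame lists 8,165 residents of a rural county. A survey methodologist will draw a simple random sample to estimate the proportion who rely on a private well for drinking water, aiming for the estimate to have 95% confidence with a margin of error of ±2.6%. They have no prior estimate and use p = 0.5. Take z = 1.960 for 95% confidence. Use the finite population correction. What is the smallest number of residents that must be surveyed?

1211

Unadjusted: n₀ = 1.960² × 0.50 × 0.50 / 0.026² ≈ 1420.71, so n₀ = 1421.
Finite population correction with N = 8,165: n = n₀ / (1 + (n₀−1)/N) = 1421 / (1 + 1420/8165) = 1421 / 1.1739 ≈ 1210.48.
Rounding up, n = 1211.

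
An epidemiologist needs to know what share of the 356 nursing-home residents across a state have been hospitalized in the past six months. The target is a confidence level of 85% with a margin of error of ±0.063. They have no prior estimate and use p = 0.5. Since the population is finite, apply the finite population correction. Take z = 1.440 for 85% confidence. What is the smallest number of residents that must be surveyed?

96

Unadjusted: n₀ = 1.440² × 0.50 × 0.50 / 0.063² ≈ 130.61, so n₀ = 131.
Finite population correction with N = 356: n = n₀ / (1 + (n₀−1)/N) = 131 / (1 + 130/356) = 131 / 1.3652 ≈ 95.96.
Rounding up, n = 96.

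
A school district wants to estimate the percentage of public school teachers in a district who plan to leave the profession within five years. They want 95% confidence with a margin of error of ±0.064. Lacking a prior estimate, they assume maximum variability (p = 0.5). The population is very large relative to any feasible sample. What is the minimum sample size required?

For 95% confidence, z = 1.960.
With p = 0.5, p(1−p) = 0.25.
n = z²·p(1−p)/E² = 1.960² × 0.2500 / 0.064² = 3.8416 × 0.2500 / 0.004096 ≈ 234.47.
Rounding up gives n = 235.

235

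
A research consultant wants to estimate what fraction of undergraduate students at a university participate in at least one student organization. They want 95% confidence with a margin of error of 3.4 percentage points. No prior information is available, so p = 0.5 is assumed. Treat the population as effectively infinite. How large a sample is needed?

For 95% confidence, z = 1.960.
With p = 0.5, p(1−p) = 0.25.
n = z²·p(1−p)/E² = 1.960² × 0.2500 / 0.034² = 3.8416 × 0.2500 / 0.001156 ≈ 830.80.
Rounding up gives n = 831.

831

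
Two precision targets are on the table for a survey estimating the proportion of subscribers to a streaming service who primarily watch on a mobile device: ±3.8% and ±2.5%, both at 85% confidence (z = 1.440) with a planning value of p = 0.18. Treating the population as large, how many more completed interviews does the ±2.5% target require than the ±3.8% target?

278

At ±3.8%: n = 1.440² × 0.1476 / 0.038² ≈ 211.96 → 212.
At ±2.5%: n = 1.440² × 0.1476 / 0.025² ≈ 489.70 → 490.
Additional respondents: 490 − 212 = 278.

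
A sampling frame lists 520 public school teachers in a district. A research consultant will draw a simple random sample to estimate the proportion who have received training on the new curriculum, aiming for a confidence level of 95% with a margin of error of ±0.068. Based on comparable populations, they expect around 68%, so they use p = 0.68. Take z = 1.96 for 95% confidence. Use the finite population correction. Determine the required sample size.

Unadjusted: n₀ = 1.96² × 0.68 × 0.32 / 0.068² ≈ 180.78, so n₀ = 181.
Finite population correction with N = 520: n = n₀ / (1 + (n₀−1)/N) = 181 / (1 + 180/520) = 181 / 1.3462 ≈ 134.46.
Rounding up, n = 135.

135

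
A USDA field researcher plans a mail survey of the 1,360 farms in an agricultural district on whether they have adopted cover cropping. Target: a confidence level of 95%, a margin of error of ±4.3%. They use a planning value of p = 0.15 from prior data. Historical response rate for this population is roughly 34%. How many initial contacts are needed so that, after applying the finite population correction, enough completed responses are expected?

For 95% confidence, z = 1.960.
Completed interviews needed (unadjusted): n₀ = 1.960² × 0.1275 / 0.043² ≈ 264.90 → 265.
FPC for N = 1,360: n = 265 / (1 + 264/1360) = 265 / 1.1941 ≈ 221.92 → 222.
At a 34% response rate, contacts needed = 222 / 0.34 ≈ 652.94 → 653.

653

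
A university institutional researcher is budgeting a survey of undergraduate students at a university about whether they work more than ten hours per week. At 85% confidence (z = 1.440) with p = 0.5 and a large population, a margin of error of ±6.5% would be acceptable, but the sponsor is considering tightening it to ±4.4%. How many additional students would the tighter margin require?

At ±6.5%: n = 1.440² × 0.2500 / 0.065² ≈ 122.70 → 123.
At ±4.4%: n = 1.440² × 0.2500 / 0.044² ≈ 267.77 → 268.
Additional respondents: 268 − 123 = 145.

145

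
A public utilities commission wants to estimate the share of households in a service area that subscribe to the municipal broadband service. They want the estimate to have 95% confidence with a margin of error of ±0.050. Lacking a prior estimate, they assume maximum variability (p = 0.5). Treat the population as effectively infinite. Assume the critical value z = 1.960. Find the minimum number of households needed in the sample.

385

With p = 0.5, p(1−p) = 0.25.
n = z²·p(1−p)/E² = 1.960² × 0.2500 / 0.050² = 3.8416 × 0.2500 / 0.002500 ≈ 384.16.
Rounding up gives n = 385.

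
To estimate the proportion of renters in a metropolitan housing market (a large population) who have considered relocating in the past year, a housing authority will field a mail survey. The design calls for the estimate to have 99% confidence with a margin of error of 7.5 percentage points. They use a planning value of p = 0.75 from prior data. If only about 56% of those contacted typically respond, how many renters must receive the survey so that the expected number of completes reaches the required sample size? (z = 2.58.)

Completed interviews needed: n₀ = 2.58² × 0.1875 / 0.075² ≈ 221.88 → 222.
At a 56% response rate, contacts needed = 222 / 0.56 ≈ 396.43 → 397.

397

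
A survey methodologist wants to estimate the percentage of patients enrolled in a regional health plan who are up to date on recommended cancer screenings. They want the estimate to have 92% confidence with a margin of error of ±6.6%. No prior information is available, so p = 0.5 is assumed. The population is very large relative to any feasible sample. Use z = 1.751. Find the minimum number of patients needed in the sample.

With p = 0.5, p(1−p) = 0.25.
n = z²·p(1−p)/E² = 1.751² × 0.2500 / 0.066² = 3.0660 × 0.2500 / 0.004356 ≈ 175.96.
Rounding up gives n = 176.

176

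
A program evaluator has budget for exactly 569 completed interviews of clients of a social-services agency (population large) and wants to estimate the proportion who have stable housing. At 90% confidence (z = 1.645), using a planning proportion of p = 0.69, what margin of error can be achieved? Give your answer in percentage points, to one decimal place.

SE(p̂) = √[p(1−p)/n] = √[0.2139/569] = 0.01939.
E = z × SE = 1.645 × 0.01939 = 0.03189, or 3.2 percentage points.

3.2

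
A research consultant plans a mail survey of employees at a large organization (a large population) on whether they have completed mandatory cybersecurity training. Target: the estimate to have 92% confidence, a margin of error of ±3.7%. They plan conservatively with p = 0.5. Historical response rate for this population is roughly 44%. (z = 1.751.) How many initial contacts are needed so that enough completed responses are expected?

1273

Completed interviews needed: n₀ = 1.751² × 0.2500 / 0.037² ≈ 559.90 → 560.
At a 44% response rate, contacts needed = 560 / 0.44 ≈ 1272.73 → 1273.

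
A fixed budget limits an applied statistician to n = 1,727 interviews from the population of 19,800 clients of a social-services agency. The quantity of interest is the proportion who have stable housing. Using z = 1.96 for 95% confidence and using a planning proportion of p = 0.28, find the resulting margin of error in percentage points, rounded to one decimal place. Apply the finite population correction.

Finite-population factor: (N−n)/(N−1) = (19800−1727)/(19800−1) = 0.9128.
SE(p̂) = √[p(1−p)/n · (N−n)/(N−1)] = √[0.2016/1727 × 0.9128] = 0.01032.
E = z × SE = 1.96 × 0.01032 = 0.02023 ≈ 2.0 percentage points.

2.0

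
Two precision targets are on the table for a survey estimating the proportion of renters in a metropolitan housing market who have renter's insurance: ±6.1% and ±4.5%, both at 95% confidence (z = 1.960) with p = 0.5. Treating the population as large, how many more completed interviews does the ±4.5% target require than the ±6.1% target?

At ±6.1%: n = 1.960² × 0.2500 / 0.061² ≈ 258.10 → 259.
At ±4.5%: n = 1.960² × 0.2500 / 0.045² ≈ 474.27 → 475.
Additional respondents: 475 − 259 = 216.

216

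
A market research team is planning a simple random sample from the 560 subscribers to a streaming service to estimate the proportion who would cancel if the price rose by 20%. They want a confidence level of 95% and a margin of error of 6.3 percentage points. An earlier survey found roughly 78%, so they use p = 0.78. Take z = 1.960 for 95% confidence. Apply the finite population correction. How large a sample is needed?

129

Unadjusted: n₀ = 1.960² × 0.78 × 0.22 / 0.063² ≈ 166.09, so n₀ = 167.
Finite population correction with N = 560: n = n₀ / (1 + (n₀−1)/N) = 167 / (1 + 166/560) = 167 / 1.2964 ≈ 128.82.
Rounding up, n = 129.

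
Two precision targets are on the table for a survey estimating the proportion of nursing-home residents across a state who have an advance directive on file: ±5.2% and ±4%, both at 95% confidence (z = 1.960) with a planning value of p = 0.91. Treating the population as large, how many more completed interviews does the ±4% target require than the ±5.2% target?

80

At ±5.2%: n = 1.960² × 0.0819 / 0.052² ≈ 116.36 → 117.
At ±4%: n = 1.960² × 0.0819 / 0.040² ≈ 196.64 → 197.
Additional respondents: 197 − 117 = 80.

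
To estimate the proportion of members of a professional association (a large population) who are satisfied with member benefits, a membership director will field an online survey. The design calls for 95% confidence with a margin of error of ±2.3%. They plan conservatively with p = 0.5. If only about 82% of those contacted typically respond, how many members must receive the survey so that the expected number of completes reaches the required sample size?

For 95% confidence, z = 1.960.
Completed interviews needed: n₀ = 1.960² × 0.2500 / 0.023² ≈ 1815.50 → 1816.
At an 82% response rate, contacts needed = 1816 / 0.82 ≈ 2214.63 → 2215.

2215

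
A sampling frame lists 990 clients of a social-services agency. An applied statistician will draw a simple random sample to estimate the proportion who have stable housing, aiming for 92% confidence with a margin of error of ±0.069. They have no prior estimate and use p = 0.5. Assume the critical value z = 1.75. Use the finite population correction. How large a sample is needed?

Unadjusted: n₀ = 1.75² × 0.50 × 0.50 / 0.069² ≈ 160.81, so n₀ = 161.
Finite population correction with N = 990: n = n₀ / (1 + (n₀−1)/N) = 161 / (1 + 160/990) = 161 / 1.1616 ≈ 138.60.
Rounding up, n = 139.

139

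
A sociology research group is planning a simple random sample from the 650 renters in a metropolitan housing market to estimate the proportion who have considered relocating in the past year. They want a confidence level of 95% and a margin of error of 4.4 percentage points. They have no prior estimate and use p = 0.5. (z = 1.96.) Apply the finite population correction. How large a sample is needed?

Unadjusted: n₀ = 1.96² × 0.50 × 0.50 / 0.044² ≈ 496.07, so n₀ = 497.
Finite population correction with N = 650: n = n₀ / (1 + (n₀−1)/N) = 497 / (1 + 496/650) = 497 / 1.7631 ≈ 281.89.
Rounding up, n = 282.

282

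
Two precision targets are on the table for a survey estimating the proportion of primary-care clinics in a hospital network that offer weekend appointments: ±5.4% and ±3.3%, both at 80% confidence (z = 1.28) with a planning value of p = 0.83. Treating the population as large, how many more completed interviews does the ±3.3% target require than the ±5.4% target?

At ±5.4%: n = 1.28² × 0.1411 / 0.054² ≈ 79.28 → 80.
At ±3.3%: n = 1.28² × 0.1411 / 0.033² ≈ 212.28 → 213.
Additional respondents: 213 − 80 = 133.

133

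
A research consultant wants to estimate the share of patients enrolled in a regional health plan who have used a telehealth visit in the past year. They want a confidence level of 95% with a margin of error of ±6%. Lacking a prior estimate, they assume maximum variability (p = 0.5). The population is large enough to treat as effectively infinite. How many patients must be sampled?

For 95% confidence, z = 1.960.
With p = 0.5, p(1−p) = 0.25.
n = z²·p(1−p)/E² = 1.960² × 0.2500 / 0.060² = 3.8416 × 0.2500 / 0.003600 ≈ 266.78.
Rounding up gives n = 267.

267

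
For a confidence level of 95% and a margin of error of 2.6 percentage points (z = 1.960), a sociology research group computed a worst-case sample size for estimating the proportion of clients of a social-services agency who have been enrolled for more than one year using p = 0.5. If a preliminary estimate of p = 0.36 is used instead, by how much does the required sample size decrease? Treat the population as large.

Conservative (p = 0.5): n = 1.960² × 0.25 / 0.026² ≈ 1420.71 → 1421.
Using p = 0.36: p(1−p) = 0.2304, so n = 1.960² × 0.2304 / 0.026² ≈ 1309.33 → 1310.
Reduction: 1421 − 1310 = 111.

111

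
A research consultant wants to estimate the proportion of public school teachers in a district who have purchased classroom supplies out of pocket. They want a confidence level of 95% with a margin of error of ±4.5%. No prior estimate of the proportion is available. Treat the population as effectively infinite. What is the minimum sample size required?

For 95% confidence, z = 1.960.
With no prior estimate, use p = 0.5, giving p(1−p) = 0.25.
n = z²·p(1−p)/E² = 1.960² × 0.2500 / 0.045² = 3.8416 × 0.2500 / 0.002025 ≈ 474.27.
Rounding up gives n = 475.

475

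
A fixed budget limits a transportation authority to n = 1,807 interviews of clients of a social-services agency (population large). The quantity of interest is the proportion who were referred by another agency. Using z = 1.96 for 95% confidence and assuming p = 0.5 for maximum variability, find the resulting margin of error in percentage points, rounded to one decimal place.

SE(p̂) = √[p(1−p)/n] = √[0.2500/1807] = 0.01176.
E = z × SE = 1.96 × 0.01176 = 0.02305, or 2.3 percentage points.

2.3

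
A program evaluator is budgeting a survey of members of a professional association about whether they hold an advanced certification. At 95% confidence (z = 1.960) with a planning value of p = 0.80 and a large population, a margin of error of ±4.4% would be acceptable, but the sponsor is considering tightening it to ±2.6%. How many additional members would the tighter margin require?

At ±4.4%: n = 1.960² × 0.1600 / 0.044² ≈ 317.49 → 318.
At ±2.6%: n = 1.960² × 0.1600 / 0.026² ≈ 909.25 → 910.
Additional respondents: 910 − 318 = 592.

592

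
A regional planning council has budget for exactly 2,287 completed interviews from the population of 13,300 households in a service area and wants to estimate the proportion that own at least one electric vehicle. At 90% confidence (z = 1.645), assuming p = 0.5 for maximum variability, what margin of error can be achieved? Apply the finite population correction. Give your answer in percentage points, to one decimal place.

1.6

Finite-population factor: (N−n)/(N−1) = (13300−2287)/(13300−1) = 0.8281.
SE(p̂) = √[p(1−p)/n · (N−n)/(N−1)] = √[0.2500/2287 × 0.8281] = 0.00951.
E = z × SE = 1.645 × 0.00951 = 0.01565 ≈ 1.6 percentage points.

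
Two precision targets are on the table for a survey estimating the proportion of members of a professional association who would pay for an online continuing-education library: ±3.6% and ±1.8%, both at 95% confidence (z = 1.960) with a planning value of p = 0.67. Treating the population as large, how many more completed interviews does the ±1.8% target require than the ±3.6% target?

1966

At ±3.6%: n = 1.960² × 0.2211 / 0.036² ≈ 655.38 → 656.
At ±1.8%: n = 1.960² × 0.2211 / 0.018² ≈ 2621.54 → 2622.
Additional respondents: 2622 − 656 = 1966.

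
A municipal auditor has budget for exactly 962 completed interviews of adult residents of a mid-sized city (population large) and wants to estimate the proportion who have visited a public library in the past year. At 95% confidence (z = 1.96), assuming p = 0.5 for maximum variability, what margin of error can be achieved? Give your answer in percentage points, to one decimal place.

SE(p̂) = √[p(1−p)/n] = √[0.2500/962] = 0.01612.
E = z × SE = 1.96 × 0.01612 = 0.03160, or 3.2 percentage points.

3.2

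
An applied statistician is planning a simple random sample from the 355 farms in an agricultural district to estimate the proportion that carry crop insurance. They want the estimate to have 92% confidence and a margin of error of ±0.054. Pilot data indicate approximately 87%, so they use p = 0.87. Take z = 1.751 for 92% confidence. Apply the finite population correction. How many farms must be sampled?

90

Unadjusted: n₀ = 1.751² × 0.87 × 0.13 / 0.054² ≈ 118.92, so n₀ = 119.
Finite population correction with N = 355: n = n₀ / (1 + (n₀−1)/N) = 119 / (1 + 118/355) = 119 / 1.3324 ≈ 89.31.
Rounding up, n = 90.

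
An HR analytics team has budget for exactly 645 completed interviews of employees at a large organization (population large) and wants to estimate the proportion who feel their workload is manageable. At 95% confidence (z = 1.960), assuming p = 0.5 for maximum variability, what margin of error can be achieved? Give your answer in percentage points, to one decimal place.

SE(p̂) = √[p(1−p)/n] = √[0.2500/645] = 0.01969.
E = z × SE = 1.960 × 0.01969 = 0.03859, or 3.9 percentage points.

3.9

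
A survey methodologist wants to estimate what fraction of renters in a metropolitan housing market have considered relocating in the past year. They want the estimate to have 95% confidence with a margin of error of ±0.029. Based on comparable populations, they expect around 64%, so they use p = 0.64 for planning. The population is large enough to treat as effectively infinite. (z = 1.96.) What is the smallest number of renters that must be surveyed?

With p = 0.64, p(1−p) = 0.2304.
n = z²·p(1−p)/E² = 1.96² × 0.2304 / 0.029² = 3.8416 × 0.2304 / 0.000841 ≈ 1052.44.
Rounding up gives n = 1053.

1053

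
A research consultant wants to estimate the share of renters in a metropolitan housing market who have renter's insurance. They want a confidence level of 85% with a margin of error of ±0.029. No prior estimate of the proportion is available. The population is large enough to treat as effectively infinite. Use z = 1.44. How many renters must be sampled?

With no prior estimate, use p = 0.5, giving p(1−p) = 0.25.
n = z²·p(1−p)/E² = 1.44² × 0.2500 / 0.029² = 2.0736 × 0.2500 / 0.000841 ≈ 616.41.
Rounding up gives n = 617.

617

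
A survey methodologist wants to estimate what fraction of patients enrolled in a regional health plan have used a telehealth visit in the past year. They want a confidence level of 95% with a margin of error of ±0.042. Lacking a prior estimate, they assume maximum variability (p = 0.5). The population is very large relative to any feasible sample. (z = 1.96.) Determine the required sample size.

With p = 0.5, p(1−p) = 0.25.
n = z²·p(1−p)/E² = 1.96² × 0.2500 / 0.042² = 3.8416 × 0.2500 / 0.001764 ≈ 544.44.
Rounding up gives n = 545.

545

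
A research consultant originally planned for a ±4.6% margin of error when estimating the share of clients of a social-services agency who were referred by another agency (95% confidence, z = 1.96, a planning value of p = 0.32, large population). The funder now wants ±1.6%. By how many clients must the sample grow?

At ±4.6%: n = 1.96² × 0.2176 / 0.046² ≈ 395.05 → 396.
At ±1.6%: n = 1.96² × 0.2176 / 0.016² ≈ 3265.36 → 3266.
Additional respondents: 3266 − 396 = 2870.

2870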